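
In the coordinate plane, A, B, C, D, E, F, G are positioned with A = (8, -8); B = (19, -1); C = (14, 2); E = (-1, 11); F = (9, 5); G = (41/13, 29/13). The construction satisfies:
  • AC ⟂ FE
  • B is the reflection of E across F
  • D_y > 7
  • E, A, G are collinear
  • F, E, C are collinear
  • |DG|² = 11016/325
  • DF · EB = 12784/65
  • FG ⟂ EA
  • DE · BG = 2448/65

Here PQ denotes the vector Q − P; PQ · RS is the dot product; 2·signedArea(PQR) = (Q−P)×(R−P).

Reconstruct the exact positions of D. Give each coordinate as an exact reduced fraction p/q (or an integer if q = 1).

D = (43/65, 487/65)

1. D_x = 43/65  [DE · BG = 2448/65 ∩ DF · EB = 12784/65]
2. D_y = 487/65  [DE · BG = 2448/65 ∩ DF · EB = 12784/65]
   → D = (43/65, 487/65)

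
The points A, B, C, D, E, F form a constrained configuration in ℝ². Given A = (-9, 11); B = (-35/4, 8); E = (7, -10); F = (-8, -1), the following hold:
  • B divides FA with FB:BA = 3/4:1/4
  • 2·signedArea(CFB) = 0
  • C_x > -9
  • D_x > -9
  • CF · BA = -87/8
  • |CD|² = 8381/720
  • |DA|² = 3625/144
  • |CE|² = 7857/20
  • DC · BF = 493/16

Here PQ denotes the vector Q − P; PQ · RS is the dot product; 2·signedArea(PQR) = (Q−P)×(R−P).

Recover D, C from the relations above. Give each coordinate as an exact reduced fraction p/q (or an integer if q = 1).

1. C_x = -83/10  [2·signedArea(CFB) = 0 ∩ CF · BA = -87/8]
2. C_y = 13/5  [2·signedArea(CFB) = 0 ∩ CF · BA = -87/8]
   → C = (-83/10, 13/5)
3. D_x = -103/12  [line -3/4·x + 9·y + -967/16 = 0 ∩ |DA|² = 3625/144]
4. D_y = 6  [line -3/4·x + 9·y + -967/16 = 0 ∩ |DA|² = 3625/144]
   → D = (-103/12, 6)

C = (-83/10, 13/5)
D = (-103/12, 6)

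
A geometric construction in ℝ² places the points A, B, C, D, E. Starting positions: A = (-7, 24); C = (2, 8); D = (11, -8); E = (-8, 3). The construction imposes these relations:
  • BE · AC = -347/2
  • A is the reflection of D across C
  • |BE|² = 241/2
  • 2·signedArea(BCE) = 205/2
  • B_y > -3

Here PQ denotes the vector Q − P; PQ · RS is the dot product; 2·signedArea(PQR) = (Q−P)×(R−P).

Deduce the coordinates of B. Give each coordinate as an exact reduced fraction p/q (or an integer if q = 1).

1. B_x = 3/2  [2·signedArea(BCE) = 205/2 ∩ BE · AC = -347/2]
2. B_y = -5/2  [2·signedArea(BCE) = 205/2 ∩ BE · AC = -347/2]
   → B = (3/2, -5/2)

B = (3/2, -5/2)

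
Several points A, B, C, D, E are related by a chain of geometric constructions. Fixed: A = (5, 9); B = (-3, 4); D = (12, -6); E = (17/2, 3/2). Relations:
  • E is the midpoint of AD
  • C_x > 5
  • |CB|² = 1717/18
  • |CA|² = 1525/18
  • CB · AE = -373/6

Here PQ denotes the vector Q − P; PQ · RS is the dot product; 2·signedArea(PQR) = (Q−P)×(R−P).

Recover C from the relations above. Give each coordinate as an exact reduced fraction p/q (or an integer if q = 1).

C = (35/6, -1/6)

1. C_x = 35/6  [line -7/2·x + 15/2·y + 65/3 = 0 ∩ |CB|² = 1717/18]
2. C_y = -1/6  [line -7/2·x + 15/2·y + 65/3 = 0 ∩ |CB|² = 1717/18]
   → C = (35/6, -1/6)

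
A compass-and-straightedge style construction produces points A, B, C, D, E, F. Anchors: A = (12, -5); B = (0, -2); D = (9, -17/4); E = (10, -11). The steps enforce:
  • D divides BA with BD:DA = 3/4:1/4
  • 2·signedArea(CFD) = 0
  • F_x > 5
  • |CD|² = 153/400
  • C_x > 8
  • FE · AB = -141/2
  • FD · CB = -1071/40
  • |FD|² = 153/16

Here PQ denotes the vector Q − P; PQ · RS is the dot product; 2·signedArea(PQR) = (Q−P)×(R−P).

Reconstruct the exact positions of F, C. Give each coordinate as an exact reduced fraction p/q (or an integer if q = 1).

C = (42/5, -41/10)
F = (6, -7/2)

1. F_x = 6  [line 12·x + -3·y + -165/2 = 0 ∩ |FD|² = 153/16]
2. F_y = -7/2  [line 12·x + -3·y + -165/2 = 0 ∩ |FD|² = 153/16]
   → F = (6, -7/2)
3. C_x = 42/5  [2·signedArea(CFD) = 0 ∩ FD · CB = -1071/40]
4. C_y = -41/10  [2·signedArea(CFD) = 0 ∩ FD · CB = -1071/40]
   → C = (42/5, -41/10)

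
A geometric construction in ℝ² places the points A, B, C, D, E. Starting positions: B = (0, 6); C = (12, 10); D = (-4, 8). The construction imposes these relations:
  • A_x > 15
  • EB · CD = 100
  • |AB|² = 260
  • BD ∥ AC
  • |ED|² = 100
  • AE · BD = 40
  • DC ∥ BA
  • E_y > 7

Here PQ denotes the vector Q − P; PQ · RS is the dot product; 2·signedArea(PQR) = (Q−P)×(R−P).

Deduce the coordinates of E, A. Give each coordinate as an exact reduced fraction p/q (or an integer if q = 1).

A = (16, 8)
E = (6, 8)

1. A_x = 16  [BD ∥ AC ∩ DC ∥ BA]
2. A_y = 8  [BD ∥ AC ∩ DC ∥ BA]
   → A = (16, 8)
3. E_x = 6  [EB · CD = 100 ∩ AE · BD = 40]
4. E_y = 8  [EB · CD = 100 ∩ AE · BD = 40]
   → E = (6, 8)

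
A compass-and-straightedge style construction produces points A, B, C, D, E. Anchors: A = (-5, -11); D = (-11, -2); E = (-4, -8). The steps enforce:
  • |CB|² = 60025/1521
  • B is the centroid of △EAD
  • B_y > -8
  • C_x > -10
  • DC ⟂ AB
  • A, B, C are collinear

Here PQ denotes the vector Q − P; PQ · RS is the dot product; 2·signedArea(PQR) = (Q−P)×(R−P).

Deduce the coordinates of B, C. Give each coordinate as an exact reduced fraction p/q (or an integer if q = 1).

B = (-20/3, -7)
C = (-1535/169, -203/169)

1. B_x = -20/3  [B is the centroid of △EAD]
2. B_y = -7  [B is the centroid of △EAD]
   → B = (-20/3, -7)
3. C_x = -1535/169  [A, B, C are collinear ∩ DC ⟂ AB]
4. C_y = -203/169  [A, B, C are collinear ∩ DC ⟂ AB]
   → C = (-1535/169, -203/169)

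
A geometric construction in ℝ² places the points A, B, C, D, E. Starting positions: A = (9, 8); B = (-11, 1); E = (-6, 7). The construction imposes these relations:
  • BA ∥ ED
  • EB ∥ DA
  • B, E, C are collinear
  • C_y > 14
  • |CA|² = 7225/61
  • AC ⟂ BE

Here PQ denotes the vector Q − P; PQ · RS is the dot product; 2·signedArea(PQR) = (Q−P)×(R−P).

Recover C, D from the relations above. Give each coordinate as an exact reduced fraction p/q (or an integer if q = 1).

1. C_x = 39/61  [B, E, C are collinear ∩ AC ⟂ BE]
2. C_y = 913/61  [B, E, C are collinear ∩ AC ⟂ BE]
   → C = (39/61, 913/61)
3. D_x = 14  [EB ∥ DA ∩ BA ∥ ED]
4. D_y = 14  [EB ∥ DA ∩ BA ∥ ED]
   → D = (14, 14)

C = (39/61, 913/61)
D = (14, 14)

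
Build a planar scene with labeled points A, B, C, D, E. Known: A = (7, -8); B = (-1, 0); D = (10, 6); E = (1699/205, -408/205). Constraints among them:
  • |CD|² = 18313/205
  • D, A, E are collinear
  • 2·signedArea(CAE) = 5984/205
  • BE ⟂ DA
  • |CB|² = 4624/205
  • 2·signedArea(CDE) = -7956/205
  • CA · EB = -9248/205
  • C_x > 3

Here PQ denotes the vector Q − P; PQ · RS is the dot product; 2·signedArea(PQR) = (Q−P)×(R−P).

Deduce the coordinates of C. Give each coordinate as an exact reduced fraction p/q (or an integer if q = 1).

C = (747/205, -204/205)

1. C_x = 747/205  [line -1232/205·x + 264/205·y + 4752/205 = 0 ∩ |CB|² = 4624/205]
2. C_y = -204/205  [line -1232/205·x + 264/205·y + 4752/205 = 0 ∩ |CB|² = 4624/205]
   → C = (747/205, -204/205)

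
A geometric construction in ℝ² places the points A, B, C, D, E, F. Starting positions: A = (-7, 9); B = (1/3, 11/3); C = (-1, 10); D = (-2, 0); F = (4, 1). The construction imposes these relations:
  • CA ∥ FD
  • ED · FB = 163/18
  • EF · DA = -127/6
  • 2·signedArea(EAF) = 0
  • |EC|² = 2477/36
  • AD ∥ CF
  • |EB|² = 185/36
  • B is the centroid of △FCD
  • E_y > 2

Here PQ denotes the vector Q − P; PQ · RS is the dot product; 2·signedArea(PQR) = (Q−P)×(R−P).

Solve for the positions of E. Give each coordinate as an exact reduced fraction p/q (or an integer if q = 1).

1. E_x = 13/6  [2·signedArea(EAF) = 0 ∩ EF · DA = -127/6]
2. E_y = 7/3  [2·signedArea(EAF) = 0 ∩ EF · DA = -127/6]
   → E = (13/6, 7/3)

E = (13/6, 7/3)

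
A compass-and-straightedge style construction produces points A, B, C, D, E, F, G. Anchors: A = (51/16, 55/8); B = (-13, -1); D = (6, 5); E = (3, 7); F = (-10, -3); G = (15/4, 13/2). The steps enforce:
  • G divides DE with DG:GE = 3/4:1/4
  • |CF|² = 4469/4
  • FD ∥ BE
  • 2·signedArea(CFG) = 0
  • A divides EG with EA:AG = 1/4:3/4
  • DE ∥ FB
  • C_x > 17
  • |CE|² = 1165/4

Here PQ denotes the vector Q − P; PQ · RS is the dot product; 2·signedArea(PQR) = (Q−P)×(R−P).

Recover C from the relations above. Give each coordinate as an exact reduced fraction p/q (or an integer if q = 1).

1. C_x = 35/2  [line -19/2·x + 55/4·y + -215/4 = 0 ∩ |CE|² = 1165/4]
2. C_y = 16  [line -19/2·x + 55/4·y + -215/4 = 0 ∩ |CE|² = 1165/4]
   → C = (35/2, 16)

C = (35/2, 16)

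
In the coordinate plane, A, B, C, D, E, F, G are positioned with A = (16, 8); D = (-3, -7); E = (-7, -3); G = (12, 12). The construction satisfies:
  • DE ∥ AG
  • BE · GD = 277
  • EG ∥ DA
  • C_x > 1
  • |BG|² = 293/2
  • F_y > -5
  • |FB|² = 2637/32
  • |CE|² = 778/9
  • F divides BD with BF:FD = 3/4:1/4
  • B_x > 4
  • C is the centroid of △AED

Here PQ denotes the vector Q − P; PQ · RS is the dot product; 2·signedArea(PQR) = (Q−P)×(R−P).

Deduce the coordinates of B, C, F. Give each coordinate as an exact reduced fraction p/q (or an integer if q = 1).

B = (9/2, 5/2)
C = (2, -2/3)
F = (-9/8, -37/8)

1. B_x = 9/2  [line 15·x + 19·y + -115 = 0 ∩ |BG|² = 293/2]
2. B_y = 5/2  [line 15·x + 19·y + -115 = 0 ∩ |BG|² = 293/2]
   → B = (9/2, 5/2)
3. C_x = 2  [C is the centroid of △AED]
4. C_y = -2/3  [C is the centroid of △AED]
   → C = (2, -2/3)
5. F_x = -9/8  [F divides BD with BF:FD = 3/4:1/4]
6. F_y = -37/8  [F divides BD with BF:FD = 3/4:1/4]
   → F = (-9/8, -37/8)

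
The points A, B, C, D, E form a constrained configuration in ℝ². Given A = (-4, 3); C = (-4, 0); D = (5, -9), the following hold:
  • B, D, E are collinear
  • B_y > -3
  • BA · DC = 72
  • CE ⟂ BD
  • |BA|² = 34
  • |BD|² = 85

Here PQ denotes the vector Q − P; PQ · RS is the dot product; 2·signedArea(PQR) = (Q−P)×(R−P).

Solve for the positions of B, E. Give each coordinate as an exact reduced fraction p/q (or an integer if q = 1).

B = (-1, -2)
E = (-277/85, 54/85)

1. B_x = -1  [line 9·x + -9·y + -9 = 0 ∩ |BD|² = 85]
2. B_y = -2  [line 9·x + -9·y + -9 = 0 ∩ |BD|² = 85]
   → B = (-1, -2)
3. E_x = -277/85  [B, D, E are collinear ∩ CE ⟂ BD]
4. E_y = 54/85  [B, D, E are collinear ∩ CE ⟂ BD]
   → E = (-277/85, 54/85)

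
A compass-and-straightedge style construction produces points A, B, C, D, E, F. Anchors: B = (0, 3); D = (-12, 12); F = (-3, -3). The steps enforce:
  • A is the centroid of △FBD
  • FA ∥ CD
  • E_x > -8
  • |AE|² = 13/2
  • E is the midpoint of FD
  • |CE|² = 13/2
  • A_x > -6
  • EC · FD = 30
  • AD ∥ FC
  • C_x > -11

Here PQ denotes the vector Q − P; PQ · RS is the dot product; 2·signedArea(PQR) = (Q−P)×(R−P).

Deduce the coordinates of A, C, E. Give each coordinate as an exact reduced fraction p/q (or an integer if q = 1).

A = (-5, 4)
C = (-10, 5)
E = (-15/2, 9/2)

1. A_x = -5  [A is the centroid of △FBD]
2. A_y = 4  [A is the centroid of △FBD]
   → A = (-5, 4)
3. C_x = -10  [FA ∥ CD ∩ AD ∥ FC]
4. C_y = 5  [FA ∥ CD ∩ AD ∥ FC]
   → C = (-10, 5)
5. E_x = -15/2  [E is the midpoint of FD]
6. E_y = 9/2  [E is the midpoint of FD]
   → E = (-15/2, 9/2)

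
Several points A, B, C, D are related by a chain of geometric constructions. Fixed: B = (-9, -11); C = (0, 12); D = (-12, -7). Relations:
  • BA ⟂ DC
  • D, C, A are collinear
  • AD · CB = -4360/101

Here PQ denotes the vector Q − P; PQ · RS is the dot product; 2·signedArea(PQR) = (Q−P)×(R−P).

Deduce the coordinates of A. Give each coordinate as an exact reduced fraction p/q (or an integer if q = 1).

A = (-1308/101, -859/101)

1. A_x = -1308/101  [D, C, A are collinear ∩ BA ⟂ DC]
2. A_y = -859/101  [D, C, A are collinear ∩ BA ⟂ DC]
   → A = (-1308/101, -859/101)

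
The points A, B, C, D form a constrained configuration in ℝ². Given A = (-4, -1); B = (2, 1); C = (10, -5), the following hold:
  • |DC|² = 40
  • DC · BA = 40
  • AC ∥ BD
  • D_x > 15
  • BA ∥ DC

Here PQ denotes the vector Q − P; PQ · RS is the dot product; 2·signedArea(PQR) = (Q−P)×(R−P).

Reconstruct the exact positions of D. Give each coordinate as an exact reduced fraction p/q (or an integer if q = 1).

1. D_x = 16  [BA ∥ DC ∩ AC ∥ BD]
2. D_y = -3  [BA ∥ DC ∩ AC ∥ BD]
   → D = (16, -3)

D = (16, -3)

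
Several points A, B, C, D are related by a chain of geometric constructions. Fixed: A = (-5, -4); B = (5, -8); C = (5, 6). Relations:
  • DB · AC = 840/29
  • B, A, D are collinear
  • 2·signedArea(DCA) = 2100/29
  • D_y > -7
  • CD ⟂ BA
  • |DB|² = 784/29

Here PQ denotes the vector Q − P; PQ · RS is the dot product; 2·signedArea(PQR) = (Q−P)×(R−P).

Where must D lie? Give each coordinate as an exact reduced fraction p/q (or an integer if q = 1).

1. D_x = 5/29  [B, A, D are collinear ∩ CD ⟂ BA]
2. D_y = -176/29  [B, A, D are collinear ∩ CD ⟂ BA]
   → D = (5/29, -176/29)

D = (5/29, -176/29)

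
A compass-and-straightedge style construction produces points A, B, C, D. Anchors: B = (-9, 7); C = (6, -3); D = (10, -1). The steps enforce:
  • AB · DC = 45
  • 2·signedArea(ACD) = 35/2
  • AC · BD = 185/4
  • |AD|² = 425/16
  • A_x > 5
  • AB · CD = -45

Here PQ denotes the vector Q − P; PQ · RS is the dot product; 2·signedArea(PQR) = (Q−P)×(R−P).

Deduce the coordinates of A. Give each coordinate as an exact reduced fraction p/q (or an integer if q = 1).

1. A_x = 21/4  [AB · DC = 45 ∩ AC · BD = 185/4]
2. A_y = 1  [AB · DC = 45 ∩ AC · BD = 185/4]
   → A = (21/4, 1)

A = (21/4, 1)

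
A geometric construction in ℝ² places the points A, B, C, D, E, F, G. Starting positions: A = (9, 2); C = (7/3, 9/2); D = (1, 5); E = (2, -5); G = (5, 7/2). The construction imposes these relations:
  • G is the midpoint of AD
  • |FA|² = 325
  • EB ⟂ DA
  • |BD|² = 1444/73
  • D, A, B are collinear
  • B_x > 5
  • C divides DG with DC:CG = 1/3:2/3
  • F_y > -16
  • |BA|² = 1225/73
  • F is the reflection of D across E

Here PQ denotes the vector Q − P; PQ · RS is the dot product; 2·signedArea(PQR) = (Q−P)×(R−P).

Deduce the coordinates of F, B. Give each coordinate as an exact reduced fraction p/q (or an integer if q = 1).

B = (377/73, 251/73)
F = (3, -15)

1. F_x = 3  [F is the reflection of D across E]
2. F_y = -15  [F is the reflection of D across E]
   → F = (3, -15)
3. B_x = 377/73  [D, A, B are collinear ∩ EB ⟂ DA]
4. B_y = 251/73  [D, A, B are collinear ∩ EB ⟂ DA]
   → B = (377/73, 251/73)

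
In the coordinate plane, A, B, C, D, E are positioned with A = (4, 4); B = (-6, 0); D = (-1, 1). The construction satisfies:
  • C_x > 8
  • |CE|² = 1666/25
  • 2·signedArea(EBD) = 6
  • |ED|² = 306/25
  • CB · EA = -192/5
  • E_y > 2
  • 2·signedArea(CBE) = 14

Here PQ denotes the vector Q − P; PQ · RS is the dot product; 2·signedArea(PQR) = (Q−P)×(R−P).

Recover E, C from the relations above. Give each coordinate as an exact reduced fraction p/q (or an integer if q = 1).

1. E_x = 2  [line -1·x + 5·y + -12 = 0 ∩ |ED|² = 306/25]
2. E_y = 14/5  [line -1·x + 5·y + -12 = 0 ∩ |ED|² = 306/25]
   → E = (2, 14/5)
3. C_x = 9  [CB · EA = -192/5 ∩ 2·signedArea(CBE) = 14]
4. C_y = 7  [CB · EA = -192/5 ∩ 2·signedArea(CBE) = 14]
   → C = (9, 7)

C = (9, 7)
E = (2, 14/5)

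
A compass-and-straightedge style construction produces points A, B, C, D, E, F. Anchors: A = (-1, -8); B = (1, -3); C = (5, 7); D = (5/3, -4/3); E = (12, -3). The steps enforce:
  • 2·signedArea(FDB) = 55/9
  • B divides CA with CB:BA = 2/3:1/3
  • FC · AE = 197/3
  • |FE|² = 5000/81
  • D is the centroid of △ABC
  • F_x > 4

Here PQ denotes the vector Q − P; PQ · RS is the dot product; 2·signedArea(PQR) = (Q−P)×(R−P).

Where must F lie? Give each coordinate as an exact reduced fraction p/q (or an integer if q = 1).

1. F_x = 38/9  [FC · AE = 197/3 ∩ 2·signedArea(FDB) = 55/9]
2. F_y = -37/9  [FC · AE = 197/3 ∩ 2·signedArea(FDB) = 55/9]
   → F = (38/9, -37/9)

F = (38/9, -37/9)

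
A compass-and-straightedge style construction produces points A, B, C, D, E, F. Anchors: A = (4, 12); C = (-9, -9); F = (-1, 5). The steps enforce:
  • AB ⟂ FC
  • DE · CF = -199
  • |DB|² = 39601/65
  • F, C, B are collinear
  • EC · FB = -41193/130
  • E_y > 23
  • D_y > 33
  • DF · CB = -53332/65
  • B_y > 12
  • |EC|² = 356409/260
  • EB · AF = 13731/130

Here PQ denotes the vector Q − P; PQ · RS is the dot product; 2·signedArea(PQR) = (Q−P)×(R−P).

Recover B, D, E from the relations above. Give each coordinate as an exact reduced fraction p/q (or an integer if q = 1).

1. B_x = 211/65  [F, C, B are collinear ∩ AB ⟂ FC]
2. B_y = 808/65  [F, C, B are collinear ∩ AB ⟂ FC]
   → B = (211/65, 808/65)
3. D_x = 1007/65  [line -796/65·x + -1393/65·y + 4577/5 = 0 ∩ |DB|² = 39601/65]
4. D_y = 2201/65  [line -796/65·x + -1393/65·y + 4577/5 = 0 ∩ |DB|² = 39601/65]
   → D = (1007/65, 2201/65)
5. E_x = 609/65  [EB · AF = 13731/130 ∩ EC · FB = -41193/130]
6. E_y = 3009/130  [EB · AF = 13731/130 ∩ EC · FB = -41193/130]
   → E = (609/65, 3009/130)

B = (211/65, 808/65)
D = (1007/65, 2201/65)
E = (609/65, 3009/130)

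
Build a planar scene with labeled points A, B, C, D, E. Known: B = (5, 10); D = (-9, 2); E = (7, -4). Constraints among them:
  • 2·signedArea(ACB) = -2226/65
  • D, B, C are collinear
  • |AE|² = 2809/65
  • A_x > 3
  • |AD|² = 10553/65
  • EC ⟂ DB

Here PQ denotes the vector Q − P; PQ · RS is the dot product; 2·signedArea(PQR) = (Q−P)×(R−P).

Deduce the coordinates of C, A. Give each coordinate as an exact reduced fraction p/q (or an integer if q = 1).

1. C_x = 31/65  [D, B, C are collinear ∩ EC ⟂ DB]
2. C_y = 482/65  [D, B, C are collinear ∩ EC ⟂ DB]
   → C = (31/65, 482/65)
3. A_x = 243/65  [line -168/65·x + 294/65·y + 126/65 = 0 ∩ |AD|² = 10553/65]
4. A_y = 111/65  [line -168/65·x + 294/65·y + 126/65 = 0 ∩ |AD|² = 10553/65]
   → A = (243/65, 111/65)

A = (243/65, 111/65)
C = (31/65, 482/65)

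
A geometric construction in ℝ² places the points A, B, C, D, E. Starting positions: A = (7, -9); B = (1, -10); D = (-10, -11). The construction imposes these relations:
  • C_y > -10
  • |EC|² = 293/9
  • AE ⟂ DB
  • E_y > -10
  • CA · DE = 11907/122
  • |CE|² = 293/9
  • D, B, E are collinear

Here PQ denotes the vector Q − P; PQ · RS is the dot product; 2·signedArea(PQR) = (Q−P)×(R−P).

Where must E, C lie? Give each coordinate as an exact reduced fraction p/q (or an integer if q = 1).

C = (493/366, -3593/366)
E = (859/122, -1153/122)

1. E_x = 859/122  [D, B, E are collinear ∩ AE ⟂ DB]
2. E_y = -1153/122  [D, B, E are collinear ∩ AE ⟂ DB]
   → E = (859/122, -1153/122)
3. C_x = 493/366  [line -2079/122·x + -189/122·y + 945/122 = 0 ∩ |CE|² = 293/9]
4. C_y = -3593/366  [line -2079/122·x + -189/122·y + 945/122 = 0 ∩ |CE|² = 293/9]
   → C = (493/366, -3593/366)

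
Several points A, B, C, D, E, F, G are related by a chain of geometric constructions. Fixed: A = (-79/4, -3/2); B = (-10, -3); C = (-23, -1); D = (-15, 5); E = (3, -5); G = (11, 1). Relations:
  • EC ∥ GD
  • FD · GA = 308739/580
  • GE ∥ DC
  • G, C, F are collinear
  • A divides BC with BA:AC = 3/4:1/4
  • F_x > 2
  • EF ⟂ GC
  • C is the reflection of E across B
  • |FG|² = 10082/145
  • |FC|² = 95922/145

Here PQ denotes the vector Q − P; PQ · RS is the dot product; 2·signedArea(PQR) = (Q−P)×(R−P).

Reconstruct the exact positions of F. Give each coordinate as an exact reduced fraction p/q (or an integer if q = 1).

F = (388/145, 74/145)

1. F_x = 388/145  [G, C, F are collinear ∩ EF ⟂ GC]
2. F_y = 74/145  [G, C, F are collinear ∩ EF ⟂ GC]
   → F = (388/145, 74/145)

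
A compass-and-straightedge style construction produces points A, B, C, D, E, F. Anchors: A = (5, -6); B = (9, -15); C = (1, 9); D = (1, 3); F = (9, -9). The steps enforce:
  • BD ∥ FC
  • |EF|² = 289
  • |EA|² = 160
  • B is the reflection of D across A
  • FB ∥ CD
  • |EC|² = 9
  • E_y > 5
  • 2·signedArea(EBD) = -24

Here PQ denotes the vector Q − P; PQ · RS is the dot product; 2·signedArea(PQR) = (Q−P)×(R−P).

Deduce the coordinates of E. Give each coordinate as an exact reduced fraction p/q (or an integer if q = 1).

E = (1, 6)

1. E_x = 1  [line -18·x + -8·y + 66 = 0 ∩ |EA|² = 160]
2. E_y = 6  [line -18·x + -8·y + 66 = 0 ∩ |EA|² = 160]
   → E = (1, 6)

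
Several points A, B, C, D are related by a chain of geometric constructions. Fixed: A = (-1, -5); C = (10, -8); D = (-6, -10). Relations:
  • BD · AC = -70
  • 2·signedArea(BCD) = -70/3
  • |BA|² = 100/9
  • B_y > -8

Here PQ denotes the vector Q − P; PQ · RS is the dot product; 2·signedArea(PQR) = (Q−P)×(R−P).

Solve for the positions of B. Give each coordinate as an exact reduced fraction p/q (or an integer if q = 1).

1. B_x = 1  [BD · AC = -70 ∩ 2·signedArea(BCD) = -70/3]
2. B_y = -23/3  [BD · AC = -70 ∩ 2·signedArea(BCD) = -70/3]
   → B = (1, -23/3)

B = (1, -23/3)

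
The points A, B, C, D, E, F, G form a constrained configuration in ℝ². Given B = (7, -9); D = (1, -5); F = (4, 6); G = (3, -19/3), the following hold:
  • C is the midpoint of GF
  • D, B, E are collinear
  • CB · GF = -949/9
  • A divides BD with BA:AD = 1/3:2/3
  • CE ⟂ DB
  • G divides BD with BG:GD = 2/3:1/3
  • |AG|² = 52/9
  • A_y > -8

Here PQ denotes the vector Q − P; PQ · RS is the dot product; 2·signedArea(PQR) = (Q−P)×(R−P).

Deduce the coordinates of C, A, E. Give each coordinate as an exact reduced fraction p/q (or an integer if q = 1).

A = (5, -23/3)
C = (7/2, -1/6)
E = (1/2, -14/3)

1. C_x = 7/2  [C is the midpoint of GF]
2. C_y = -1/6  [C is the midpoint of GF]
   → C = (7/2, -1/6)
3. A_x = 5  [A divides BD with BA:AD = 1/3:2/3]
4. A_y = -23/3  [A divides BD with BA:AD = 1/3:2/3]
   → A = (5, -23/3)
5. E_x = 1/2  [D, B, E are collinear ∩ CE ⟂ DB]
6. E_y = -14/3  [D, B, E are collinear ∩ CE ⟂ DB]
   → E = (1/2, -14/3)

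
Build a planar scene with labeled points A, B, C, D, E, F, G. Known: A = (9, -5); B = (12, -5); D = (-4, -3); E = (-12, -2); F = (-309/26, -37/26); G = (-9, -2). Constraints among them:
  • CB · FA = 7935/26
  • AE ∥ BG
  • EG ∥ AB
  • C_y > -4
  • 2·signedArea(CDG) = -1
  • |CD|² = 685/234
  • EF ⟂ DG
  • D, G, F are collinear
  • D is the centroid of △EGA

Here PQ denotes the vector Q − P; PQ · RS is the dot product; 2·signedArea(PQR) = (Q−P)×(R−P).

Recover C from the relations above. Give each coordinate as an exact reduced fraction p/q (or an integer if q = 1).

1. C_x = -179/78  [2·signedArea(CDG) = -1 ∩ CB · FA = 7935/26]
2. C_y = -245/78  [2·signedArea(CDG) = -1 ∩ CB · FA = 7935/26]
   → C = (-179/78, -245/78)

C = (-179/78, -245/78)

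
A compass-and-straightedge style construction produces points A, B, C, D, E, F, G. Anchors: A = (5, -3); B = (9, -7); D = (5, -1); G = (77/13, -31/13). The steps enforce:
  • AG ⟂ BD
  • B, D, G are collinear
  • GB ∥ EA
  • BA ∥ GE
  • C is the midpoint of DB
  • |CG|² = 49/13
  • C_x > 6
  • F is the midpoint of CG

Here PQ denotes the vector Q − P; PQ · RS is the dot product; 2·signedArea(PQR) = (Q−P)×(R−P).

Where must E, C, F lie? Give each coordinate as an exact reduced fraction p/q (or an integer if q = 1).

C = (7, -4)
E = (25/13, 21/13)
F = (84/13, -83/26)

1. E_x = 25/13  [GB ∥ EA ∩ BA ∥ GE]
2. E_y = 21/13  [GB ∥ EA ∩ BA ∥ GE]
   → E = (25/13, 21/13)
3. C_x = 7  [C is the midpoint of DB]
4. C_y = -4  [C is the midpoint of DB]
   → C = (7, -4)
5. F_x = 84/13  [F is the midpoint of CG]
6. F_y = -83/26  [F is the midpoint of CG]
   → F = (84/13, -83/26)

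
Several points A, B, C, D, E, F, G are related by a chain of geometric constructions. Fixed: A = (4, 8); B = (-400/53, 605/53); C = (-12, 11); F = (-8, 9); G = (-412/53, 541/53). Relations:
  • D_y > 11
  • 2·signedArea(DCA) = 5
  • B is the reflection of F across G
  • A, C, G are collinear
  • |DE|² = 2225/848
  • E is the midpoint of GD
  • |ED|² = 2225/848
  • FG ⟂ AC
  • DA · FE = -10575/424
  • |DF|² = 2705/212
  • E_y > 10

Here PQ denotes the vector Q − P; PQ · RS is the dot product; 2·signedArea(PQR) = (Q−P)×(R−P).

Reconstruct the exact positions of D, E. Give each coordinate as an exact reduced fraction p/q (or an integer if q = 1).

D = (-577/53, 1177/106)
E = (-989/106, 2259/212)

1. D_x = -577/53  [line 3·x + 16·y + -145 = 0 ∩ |DF|² = 2705/212]
2. D_y = 1177/106  [line 3·x + 16·y + -145 = 0 ∩ |DF|² = 2705/212]
   → D = (-577/53, 1177/106)
3. E_x = -989/106  [E is the midpoint of GD]
4. E_y = 2259/212  [E is the midpoint of GD]
   → E = (-989/106, 2259/212)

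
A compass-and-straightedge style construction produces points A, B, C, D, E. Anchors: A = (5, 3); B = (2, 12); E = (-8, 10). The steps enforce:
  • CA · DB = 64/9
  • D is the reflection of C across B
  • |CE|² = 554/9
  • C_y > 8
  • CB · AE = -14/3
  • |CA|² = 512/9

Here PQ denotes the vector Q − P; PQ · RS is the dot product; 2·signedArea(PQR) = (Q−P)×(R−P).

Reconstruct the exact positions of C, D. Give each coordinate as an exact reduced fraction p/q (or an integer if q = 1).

1. C_x = -1/3  [line 13·x + -7·y + 188/3 = 0 ∩ |CE|² = 554/9]
2. C_y = 25/3  [line 13·x + -7·y + 188/3 = 0 ∩ |CE|² = 554/9]
   → C = (-1/3, 25/3)
3. D_x = 13/3  [D is the reflection of C across B]
4. D_y = 47/3  [D is the reflection of C across B]
   → D = (13/3, 47/3)

C = (-1/3, 25/3)
D = (13/3, 47/3)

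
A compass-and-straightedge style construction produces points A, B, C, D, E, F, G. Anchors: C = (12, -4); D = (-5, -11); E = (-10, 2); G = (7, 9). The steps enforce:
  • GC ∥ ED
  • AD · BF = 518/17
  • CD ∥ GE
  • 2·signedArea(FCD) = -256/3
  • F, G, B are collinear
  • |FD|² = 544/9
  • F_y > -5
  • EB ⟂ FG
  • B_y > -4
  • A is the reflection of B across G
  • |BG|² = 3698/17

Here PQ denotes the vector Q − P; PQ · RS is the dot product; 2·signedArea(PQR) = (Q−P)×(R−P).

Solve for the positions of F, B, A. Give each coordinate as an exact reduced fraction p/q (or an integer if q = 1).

A = (248/17, 368/17)
B = (-10/17, -62/17)
F = (-1, -13/3)

1. F_x = -1  [line 7·x + -17·y + -200/3 = 0 ∩ |FD|² = 544/9]
2. F_y = -13/3  [line 7·x + -17·y + -200/3 = 0 ∩ |FD|² = 544/9]
   → F = (-1, -13/3)
3. B_x = -10/17  [F, G, B are collinear ∩ EB ⟂ FG]
4. B_y = -62/17  [F, G, B are collinear ∩ EB ⟂ FG]
   → B = (-10/17, -62/17)
5. A_x = 248/17  [A is the reflection of B across G]
6. A_y = 368/17  [A is the reflection of B across G]
   → A = (248/17, 368/17)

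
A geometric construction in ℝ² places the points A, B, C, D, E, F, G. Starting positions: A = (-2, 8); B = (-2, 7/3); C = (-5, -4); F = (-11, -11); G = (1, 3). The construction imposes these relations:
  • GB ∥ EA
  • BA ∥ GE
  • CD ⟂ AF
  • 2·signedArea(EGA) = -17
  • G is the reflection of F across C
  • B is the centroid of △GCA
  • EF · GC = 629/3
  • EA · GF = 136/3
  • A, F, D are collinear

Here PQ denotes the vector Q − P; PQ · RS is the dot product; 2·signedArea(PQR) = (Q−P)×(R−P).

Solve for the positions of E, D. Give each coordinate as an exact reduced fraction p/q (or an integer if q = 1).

1. E_x = 1  [GB ∥ EA ∩ BA ∥ GE]
2. E_y = 26/3  [GB ∥ EA ∩ BA ∥ GE]
   → E = (1, 26/3)
3. D_x = -187/26  [A, F, D are collinear ∩ CD ⟂ AF]
4. D_y = -77/26  [A, F, D are collinear ∩ CD ⟂ AF]
   → D = (-187/26, -77/26)

D = (-187/26, -77/26)
E = (1, 26/3)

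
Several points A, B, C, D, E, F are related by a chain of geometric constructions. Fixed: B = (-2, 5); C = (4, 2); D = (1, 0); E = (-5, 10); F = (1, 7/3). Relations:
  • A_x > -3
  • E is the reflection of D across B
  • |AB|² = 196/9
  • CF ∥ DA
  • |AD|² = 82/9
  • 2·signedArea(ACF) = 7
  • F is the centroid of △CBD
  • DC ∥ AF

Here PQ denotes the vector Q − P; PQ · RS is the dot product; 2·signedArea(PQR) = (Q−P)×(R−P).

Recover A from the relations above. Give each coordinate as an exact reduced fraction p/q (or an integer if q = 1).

A = (-2, 1/3)

1. A_x = -2  [DC ∥ AF ∩ CF ∥ DA]
2. A_y = 1/3  [DC ∥ AF ∩ CF ∥ DA]
   → A = (-2, 1/3)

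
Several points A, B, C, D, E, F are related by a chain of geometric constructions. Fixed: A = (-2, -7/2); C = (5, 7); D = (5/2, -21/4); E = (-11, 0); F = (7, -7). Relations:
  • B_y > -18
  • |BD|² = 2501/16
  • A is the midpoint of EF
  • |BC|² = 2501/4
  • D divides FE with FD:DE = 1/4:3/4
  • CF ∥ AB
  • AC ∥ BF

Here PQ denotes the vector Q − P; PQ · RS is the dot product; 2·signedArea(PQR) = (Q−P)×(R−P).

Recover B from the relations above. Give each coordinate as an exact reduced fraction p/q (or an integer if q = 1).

B = (0, -35/2)

1. B_x = 0  [AC ∥ BF ∩ CF ∥ AB]
2. B_y = -35/2  [AC ∥ BF ∩ CF ∥ AB]
   → B = (0, -35/2)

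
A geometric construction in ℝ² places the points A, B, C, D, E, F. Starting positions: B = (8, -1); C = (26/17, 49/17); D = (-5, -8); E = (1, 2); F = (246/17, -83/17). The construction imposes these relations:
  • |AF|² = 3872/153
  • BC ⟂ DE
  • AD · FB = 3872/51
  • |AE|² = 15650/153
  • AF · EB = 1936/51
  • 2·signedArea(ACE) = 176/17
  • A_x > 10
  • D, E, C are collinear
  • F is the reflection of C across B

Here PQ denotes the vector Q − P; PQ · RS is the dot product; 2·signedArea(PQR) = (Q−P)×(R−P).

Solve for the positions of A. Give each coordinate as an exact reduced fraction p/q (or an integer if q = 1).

A = (518/51, -39/17)

1. A_x = 518/51  [AD · FB = 3872/51 ∩ AF · EB = 1936/51]
2. A_y = -39/17  [AD · FB = 3872/51 ∩ AF · EB = 1936/51]
   → A = (518/51, -39/17)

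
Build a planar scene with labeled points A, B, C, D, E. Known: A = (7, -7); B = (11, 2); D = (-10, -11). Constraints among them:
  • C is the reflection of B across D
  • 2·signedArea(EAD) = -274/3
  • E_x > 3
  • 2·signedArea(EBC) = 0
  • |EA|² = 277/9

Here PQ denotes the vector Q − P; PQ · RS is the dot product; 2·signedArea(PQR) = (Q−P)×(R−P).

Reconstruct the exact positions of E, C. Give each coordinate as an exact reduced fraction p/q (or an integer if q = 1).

C = (-31, -24)
E = (4, -7/3)

1. C_x = -31  [C is the reflection of B across D]
2. C_y = -24  [C is the reflection of B across D]
   → C = (-31, -24)
3. E_x = 4  [2·signedArea(EBC) = 0 ∩ 2·signedArea(EAD) = -274/3]
4. E_y = -7/3  [2·signedArea(EBC) = 0 ∩ 2·signedArea(EAD) = -274/3]
   → E = (4, -7/3)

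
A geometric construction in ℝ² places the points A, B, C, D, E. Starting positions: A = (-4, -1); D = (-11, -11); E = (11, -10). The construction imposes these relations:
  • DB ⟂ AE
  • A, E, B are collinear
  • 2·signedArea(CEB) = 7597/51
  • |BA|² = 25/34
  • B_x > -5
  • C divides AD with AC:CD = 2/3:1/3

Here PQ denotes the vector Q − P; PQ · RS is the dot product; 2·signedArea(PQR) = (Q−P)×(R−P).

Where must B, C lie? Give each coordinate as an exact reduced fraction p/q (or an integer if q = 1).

1. B_x = -161/34  [A, E, B are collinear ∩ DB ⟂ AE]
2. B_y = -19/34  [A, E, B are collinear ∩ DB ⟂ AE]
   → B = (-161/34, -19/34)
3. C_x = -26/3  [C divides AD with AC:CD = 2/3:1/3]
4. C_y = -23/3  [C divides AD with AC:CD = 2/3:1/3]
   → C = (-26/3, -23/3)

B = (-161/34, -19/34)
C = (-26/3, -23/3)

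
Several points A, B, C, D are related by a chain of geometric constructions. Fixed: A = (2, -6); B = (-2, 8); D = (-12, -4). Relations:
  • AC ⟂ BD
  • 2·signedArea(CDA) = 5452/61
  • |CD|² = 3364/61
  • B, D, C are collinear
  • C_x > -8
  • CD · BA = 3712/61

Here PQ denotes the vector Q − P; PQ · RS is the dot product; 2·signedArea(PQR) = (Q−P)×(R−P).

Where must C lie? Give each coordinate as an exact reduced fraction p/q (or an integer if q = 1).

C = (-442/61, 104/61)

1. C_x = -442/61  [B, D, C are collinear ∩ AC ⟂ BD]
2. C_y = 104/61  [B, D, C are collinear ∩ AC ⟂ BD]
   → C = (-442/61, 104/61)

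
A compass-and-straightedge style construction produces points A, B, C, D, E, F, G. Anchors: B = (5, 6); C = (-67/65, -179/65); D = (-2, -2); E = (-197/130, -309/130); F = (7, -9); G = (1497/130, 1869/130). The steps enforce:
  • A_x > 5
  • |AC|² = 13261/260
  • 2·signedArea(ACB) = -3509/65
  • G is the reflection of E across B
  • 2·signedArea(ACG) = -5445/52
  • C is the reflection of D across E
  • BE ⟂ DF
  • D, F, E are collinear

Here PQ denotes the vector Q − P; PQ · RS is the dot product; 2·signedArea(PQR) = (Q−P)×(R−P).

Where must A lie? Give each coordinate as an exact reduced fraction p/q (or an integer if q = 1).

1. A_x = 6  [2·signedArea(ACG) = -5445/52 ∩ 2·signedArea(ACB) = -3509/65]
2. A_y = -3/2  [2·signedArea(ACG) = -5445/52 ∩ 2·signedArea(ACB) = -3509/65]
   → A = (6, -3/2)

A = (6, -3/2)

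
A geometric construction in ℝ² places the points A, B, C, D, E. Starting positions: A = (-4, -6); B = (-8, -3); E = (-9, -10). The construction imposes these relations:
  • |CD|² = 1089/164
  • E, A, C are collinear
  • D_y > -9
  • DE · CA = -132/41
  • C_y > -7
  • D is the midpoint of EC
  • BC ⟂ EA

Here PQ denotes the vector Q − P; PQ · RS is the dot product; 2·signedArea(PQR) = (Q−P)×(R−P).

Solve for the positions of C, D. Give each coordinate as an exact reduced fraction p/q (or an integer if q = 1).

1. C_x = -204/41  [E, A, C are collinear ∩ BC ⟂ EA]
2. C_y = -278/41  [E, A, C are collinear ∩ BC ⟂ EA]
   → C = (-204/41, -278/41)
3. D_x = -573/82  [D is the midpoint of EC]
4. D_y = -344/41  [D is the midpoint of EC]
   → D = (-573/82, -344/41)

C = (-204/41, -278/41)
D = (-573/82, -344/41)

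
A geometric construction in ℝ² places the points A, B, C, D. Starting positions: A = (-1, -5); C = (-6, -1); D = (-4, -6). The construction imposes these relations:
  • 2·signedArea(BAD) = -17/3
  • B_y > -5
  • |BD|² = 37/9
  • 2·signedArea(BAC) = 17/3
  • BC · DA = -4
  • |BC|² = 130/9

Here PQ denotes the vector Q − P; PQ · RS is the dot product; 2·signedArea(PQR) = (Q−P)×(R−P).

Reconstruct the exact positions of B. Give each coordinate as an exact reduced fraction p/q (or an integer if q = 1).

1. B_x = -11/3  [2·signedArea(BAD) = -17/3 ∩ 2·signedArea(BAC) = 17/3]
2. B_y = -4  [2·signedArea(BAD) = -17/3 ∩ 2·signedArea(BAC) = 17/3]
   → B = (-11/3, -4)

B = (-11/3, -4)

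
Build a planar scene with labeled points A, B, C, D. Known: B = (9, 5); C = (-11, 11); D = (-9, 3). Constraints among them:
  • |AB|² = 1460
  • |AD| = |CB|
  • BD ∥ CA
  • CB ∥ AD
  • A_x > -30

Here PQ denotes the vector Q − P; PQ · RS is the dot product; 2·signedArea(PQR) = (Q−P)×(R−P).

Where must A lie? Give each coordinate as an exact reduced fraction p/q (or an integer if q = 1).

1. A_x = -29  [CB ∥ AD ∩ BD ∥ CA]
2. A_y = 9  [CB ∥ AD ∩ BD ∥ CA]
   → A = (-29, 9)

A = (-29, 9)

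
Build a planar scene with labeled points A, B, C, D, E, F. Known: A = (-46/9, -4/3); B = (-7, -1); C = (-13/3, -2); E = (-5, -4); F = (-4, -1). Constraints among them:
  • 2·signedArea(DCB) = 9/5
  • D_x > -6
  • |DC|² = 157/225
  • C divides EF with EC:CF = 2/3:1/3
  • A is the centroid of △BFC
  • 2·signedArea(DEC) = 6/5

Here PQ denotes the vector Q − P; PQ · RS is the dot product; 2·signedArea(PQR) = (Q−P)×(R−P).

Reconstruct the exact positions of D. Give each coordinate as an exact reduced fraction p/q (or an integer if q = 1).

1. D_x = -76/15  [2·signedArea(DEC) = 6/5 ∩ 2·signedArea(DCB) = 9/5]
2. D_y = -12/5  [2·signedArea(DEC) = 6/5 ∩ 2·signedArea(DCB) = 9/5]
   → D = (-76/15, -12/5)

D = (-76/15, -12/5)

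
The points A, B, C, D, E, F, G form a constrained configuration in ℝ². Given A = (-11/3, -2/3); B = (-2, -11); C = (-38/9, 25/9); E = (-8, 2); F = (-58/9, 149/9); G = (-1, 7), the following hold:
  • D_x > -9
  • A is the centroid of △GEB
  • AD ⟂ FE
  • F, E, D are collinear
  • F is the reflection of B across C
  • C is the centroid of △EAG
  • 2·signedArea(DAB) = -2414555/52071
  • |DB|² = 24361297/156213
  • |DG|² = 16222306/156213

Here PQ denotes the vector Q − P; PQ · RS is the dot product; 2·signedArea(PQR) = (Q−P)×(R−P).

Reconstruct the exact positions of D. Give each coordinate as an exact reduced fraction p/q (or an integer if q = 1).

D = (-428692/52071, -9304/52071)

1. D_x = -428692/52071  [F, E, D are collinear ∩ AD ⟂ FE]
2. D_y = -9304/52071  [F, E, D are collinear ∩ AD ⟂ FE]
   → D = (-428692/52071, -9304/52071)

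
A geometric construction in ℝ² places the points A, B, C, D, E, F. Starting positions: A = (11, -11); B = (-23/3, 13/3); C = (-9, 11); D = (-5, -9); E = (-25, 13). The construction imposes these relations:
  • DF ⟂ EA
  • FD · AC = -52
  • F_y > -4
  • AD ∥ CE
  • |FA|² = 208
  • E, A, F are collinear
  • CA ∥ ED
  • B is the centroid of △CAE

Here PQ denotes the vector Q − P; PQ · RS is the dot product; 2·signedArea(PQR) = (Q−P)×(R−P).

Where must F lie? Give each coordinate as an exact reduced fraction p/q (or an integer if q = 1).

F = (-1, -3)

1. F_x = -1  [E, A, F are collinear ∩ DF ⟂ EA]
2. F_y = -3  [E, A, F are collinear ∩ DF ⟂ EA]
   → F = (-1, -3)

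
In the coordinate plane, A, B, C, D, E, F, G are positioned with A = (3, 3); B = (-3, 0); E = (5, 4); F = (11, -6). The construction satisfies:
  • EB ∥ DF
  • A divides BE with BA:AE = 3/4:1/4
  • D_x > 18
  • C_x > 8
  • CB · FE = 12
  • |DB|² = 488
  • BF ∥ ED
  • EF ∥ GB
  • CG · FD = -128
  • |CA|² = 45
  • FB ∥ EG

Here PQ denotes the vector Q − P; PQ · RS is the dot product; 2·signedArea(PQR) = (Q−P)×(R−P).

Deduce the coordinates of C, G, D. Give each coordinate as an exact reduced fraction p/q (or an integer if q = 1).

C = (9, 6)
D = (19, -2)
G = (-9, 10)

1. C_x = 9  [line 6·x + -10·y + 6 = 0 ∩ |CA|² = 45]
2. C_y = 6  [line 6·x + -10·y + 6 = 0 ∩ |CA|² = 45]
   → C = (9, 6)
3. G_x = -9  [EF ∥ GB ∩ FB ∥ EG]
4. G_y = 10  [EF ∥ GB ∩ FB ∥ EG]
   → G = (-9, 10)
5. D_x = 19  [CG · FD = -128 ∩ EB ∥ DF]
6. D_y = -2  [CG · FD = -128 ∩ EB ∥ DF]
   → D = (19, -2)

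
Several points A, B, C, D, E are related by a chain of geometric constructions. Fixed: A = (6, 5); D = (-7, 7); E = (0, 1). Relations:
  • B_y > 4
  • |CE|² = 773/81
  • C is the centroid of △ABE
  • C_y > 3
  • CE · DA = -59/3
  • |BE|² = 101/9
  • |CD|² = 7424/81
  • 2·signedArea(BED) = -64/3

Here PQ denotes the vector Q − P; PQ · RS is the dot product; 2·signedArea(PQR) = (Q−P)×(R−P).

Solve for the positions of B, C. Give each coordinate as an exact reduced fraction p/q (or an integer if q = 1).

1. B_x = -1/3  [line -6·x + -7·y + 85/3 = 0 ∩ |BE|² = 101/9]
2. B_y = 13/3  [line -6·x + -7·y + 85/3 = 0 ∩ |BE|² = 101/9]
   → B = (-1/3, 13/3)
3. C_x = 17/9  [C is the centroid of △ABE]
4. C_y = 31/9  [C is the centroid of △ABE]
   → C = (17/9, 31/9)

B = (-1/3, 13/3)
C = (17/9, 31/9)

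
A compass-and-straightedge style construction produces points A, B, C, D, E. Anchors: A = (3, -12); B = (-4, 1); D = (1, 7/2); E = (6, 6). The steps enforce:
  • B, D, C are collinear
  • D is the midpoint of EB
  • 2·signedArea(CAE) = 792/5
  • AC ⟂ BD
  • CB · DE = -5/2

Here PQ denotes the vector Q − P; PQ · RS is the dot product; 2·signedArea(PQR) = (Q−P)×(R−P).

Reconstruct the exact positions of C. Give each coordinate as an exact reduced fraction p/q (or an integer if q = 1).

1. C_x = -18/5  [B, D, C are collinear ∩ AC ⟂ BD]
2. C_y = 6/5  [B, D, C are collinear ∩ AC ⟂ BD]
   → C = (-18/5, 6/5)

C = (-18/5, 6/5)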